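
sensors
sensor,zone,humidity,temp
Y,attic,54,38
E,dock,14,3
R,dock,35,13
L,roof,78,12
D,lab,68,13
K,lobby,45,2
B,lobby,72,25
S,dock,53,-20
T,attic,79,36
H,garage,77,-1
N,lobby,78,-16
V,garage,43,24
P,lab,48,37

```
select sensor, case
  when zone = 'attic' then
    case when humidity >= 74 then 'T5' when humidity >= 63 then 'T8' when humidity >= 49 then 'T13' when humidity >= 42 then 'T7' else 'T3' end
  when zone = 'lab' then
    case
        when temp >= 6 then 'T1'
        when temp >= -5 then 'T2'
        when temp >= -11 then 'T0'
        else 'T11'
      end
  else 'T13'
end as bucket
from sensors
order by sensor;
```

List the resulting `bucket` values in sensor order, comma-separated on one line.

T13, T1, T13, T13, T13, T13, T13, T1, T13, T13, T5, T13, T13

sensor=B: zone='lobby' → outer ELSE → T13
sensor=D: zone='lab' → inner[temp >= 6] → T1
sensor=E: zone='dock' → outer ELSE → T13
sensor=H: zone='garage' → outer ELSE → T13
sensor=K: zone='lobby' → outer ELSE → T13
sensor=L: zone='roof' → outer ELSE → T13
sensor=N: zone='lobby' → outer ELSE → T13
sensor=P: zone='lab' → inner[temp >= 6] → T1
sensor=R: zone='dock' → outer ELSE → T13
sensor=S: zone='dock' → outer ELSE → T13
sensor=T: zone='attic' → inner[humidity >= 74] → T5
sensor=V: zone='garage' → outer ELSE → T13
sensor=Y: zone='attic' → inner[humidity >= 49] → T13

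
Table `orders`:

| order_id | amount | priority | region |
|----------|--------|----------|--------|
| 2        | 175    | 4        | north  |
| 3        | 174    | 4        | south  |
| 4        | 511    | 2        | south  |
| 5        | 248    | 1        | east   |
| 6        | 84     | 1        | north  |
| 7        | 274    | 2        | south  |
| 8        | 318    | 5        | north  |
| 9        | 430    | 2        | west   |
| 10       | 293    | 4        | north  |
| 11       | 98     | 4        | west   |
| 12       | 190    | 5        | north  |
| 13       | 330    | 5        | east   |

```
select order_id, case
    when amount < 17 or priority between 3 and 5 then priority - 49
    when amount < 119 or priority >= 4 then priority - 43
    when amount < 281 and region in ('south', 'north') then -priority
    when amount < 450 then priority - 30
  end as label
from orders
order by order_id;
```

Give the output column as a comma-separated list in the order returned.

order_id=2: amount < 17 or priority between 3 and 5 → -45
order_id=3: amount < 17 or priority between 3 and 5 → -45
order_id=4: (no match → NULL) → NULL
order_id=5: amount < 450 → -29
order_id=6: amount < 119 or priority >= 4 → -42
order_id=7: amount < 281 and region in ('south', 'north') → -2
order_id=8: amount < 17 or priority between 3 and 5 → -44
order_id=9: amount < 450 → -28
order_id=10: amount < 17 or priority between 3 and 5 → -45
order_id=11: amount < 17 or priority between 3 and 5 → -45
order_id=12: amount < 17 or priority between 3 and 5 → -44
order_id=13: amount < 17 or priority between 3 and 5 → -44

-45, -45, NULL, -29, -42, -2, -44, -28, -45, -45, -44, -44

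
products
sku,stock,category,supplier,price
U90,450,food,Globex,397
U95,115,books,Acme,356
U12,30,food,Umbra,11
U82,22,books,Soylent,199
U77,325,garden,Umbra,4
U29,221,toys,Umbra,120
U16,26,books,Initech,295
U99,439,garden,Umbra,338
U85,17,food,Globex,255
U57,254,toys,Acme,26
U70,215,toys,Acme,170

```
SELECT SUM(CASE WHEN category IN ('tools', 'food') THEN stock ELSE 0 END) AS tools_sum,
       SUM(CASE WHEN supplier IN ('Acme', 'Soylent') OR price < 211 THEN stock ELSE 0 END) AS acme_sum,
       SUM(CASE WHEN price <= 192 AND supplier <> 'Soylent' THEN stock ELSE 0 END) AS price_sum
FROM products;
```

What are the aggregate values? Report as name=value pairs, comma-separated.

tools_sum=497, acme_sum=1182, price_sum=1045

[tools_sum: category IN ('tools', 'food')]
sku=U90: ✓ → 450
sku=U95: ✗
sku=U12: ✓ → 30
sku=U82: ✗
sku=U77: ✗
sku=U29: ✗
sku=U16: ✗
sku=U99: ✗
sku=U85: ✓ → 17
sku=U57: ✗
sku=U70: ✗
tools_sum = 450 + 30 + 17 = 497
—
[acme_sum: supplier IN ('Acme', 'Soylent') OR price < 211]
sku=U90: ✗
sku=U95: ✓ → 115
sku=U12: ✓ → 30
sku=U82: ✓ → 22
sku=U77: ✓ → 325
sku=U29: ✓ → 221
sku=U16: ✗
sku=U99: ✗
sku=U85: ✗
sku=U57: ✓ → 254
sku=U70: ✓ → 215
acme_sum = 115 + 30 + 22 + 325 + 221 + 254 + 215 = 1182
—
[price_sum: price <= 192 AND supplier <> 'Soylent']
sku=U90: ✗
sku=U95: ✗
sku=U12: ✓ → 30
sku=U82: ✗
sku=U77: ✓ → 325
sku=U29: ✓ → 221
sku=U16: ✗
sku=U99: ✗
sku=U85: ✗
sku=U57: ✓ → 254
sku=U70: ✓ → 215
price_sum = 30 + 325 + 221 + 254 + 215 = 1045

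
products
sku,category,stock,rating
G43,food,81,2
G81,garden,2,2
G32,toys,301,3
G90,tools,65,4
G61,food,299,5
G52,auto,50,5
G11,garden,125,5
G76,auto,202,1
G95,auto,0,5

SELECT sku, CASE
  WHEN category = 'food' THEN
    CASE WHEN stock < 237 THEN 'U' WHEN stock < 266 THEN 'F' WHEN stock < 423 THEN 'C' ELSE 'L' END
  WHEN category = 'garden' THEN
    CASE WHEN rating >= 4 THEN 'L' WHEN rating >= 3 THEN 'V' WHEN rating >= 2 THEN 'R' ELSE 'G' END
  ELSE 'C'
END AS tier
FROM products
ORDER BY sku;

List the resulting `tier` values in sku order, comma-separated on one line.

L, C, U, C, C, C, R, C, C

sku=G11: category='garden' → inner[rating >= 4] → L
sku=G32: category='toys' → outer ELSE → C
sku=G43: category='food' → inner[stock < 237] → U
sku=G52: category='auto' → outer ELSE → C
sku=G61: category='food' → inner[stock < 423] → C
sku=G76: category='auto' → outer ELSE → C
sku=G81: category='garden' → inner[rating >= 2] → R
sku=G90: category='tools' → outer ELSE → C
sku=G95: category='auto' → outer ELSE → C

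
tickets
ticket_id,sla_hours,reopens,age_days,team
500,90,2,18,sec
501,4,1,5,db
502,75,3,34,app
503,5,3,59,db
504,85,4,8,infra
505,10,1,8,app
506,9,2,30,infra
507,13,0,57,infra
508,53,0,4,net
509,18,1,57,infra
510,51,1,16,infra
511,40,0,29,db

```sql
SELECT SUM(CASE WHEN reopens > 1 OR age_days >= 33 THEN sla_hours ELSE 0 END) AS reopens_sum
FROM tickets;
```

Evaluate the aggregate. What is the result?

ticket_id=500: ✓ → 90
ticket_id=501: ✗
ticket_id=502: ✓ → 75
ticket_id=503: ✓ → 5
ticket_id=504: ✓ → 85
ticket_id=505: ✗
ticket_id=506: ✓ → 9
ticket_id=507: ✓ → 13
ticket_id=508: ✗
ticket_id=509: ✓ → 18
ticket_id=510: ✗
ticket_id=511: ✗
reopens_sum = 90 + 75 + 5 + 85 + 9 + 13 + 18 = 295

295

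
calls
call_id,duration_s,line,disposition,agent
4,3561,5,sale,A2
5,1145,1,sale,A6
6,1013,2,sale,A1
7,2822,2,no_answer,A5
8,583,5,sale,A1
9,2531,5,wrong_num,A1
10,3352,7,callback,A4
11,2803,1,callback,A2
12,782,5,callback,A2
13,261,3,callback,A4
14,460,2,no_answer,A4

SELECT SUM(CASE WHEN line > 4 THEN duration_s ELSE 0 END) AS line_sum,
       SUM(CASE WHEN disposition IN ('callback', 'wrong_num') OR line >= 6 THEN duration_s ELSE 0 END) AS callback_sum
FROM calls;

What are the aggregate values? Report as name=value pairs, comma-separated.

line_sum=10809, callback_sum=9729

[line_sum: line > 4]
call_id=4: ✓ → 3561
call_id=5: ✗
call_id=6: ✗
call_id=7: ✗
call_id=8: ✓ → 583
call_id=9: ✓ → 2531
call_id=10: ✓ → 3352
call_id=11: ✗
call_id=12: ✓ → 782
call_id=13: ✗
call_id=14: ✗
line_sum = 3561 + 583 + 2531 + 3352 + 782 = 10809
—
[callback_sum: disposition IN ('callback', 'wrong_num') OR line >= 6]
call_id=4: ✗
call_id=5: ✗
call_id=6: ✗
call_id=7: ✗
call_id=8: ✗
call_id=9: ✓ → 2531
call_id=10: ✓ → 3352
call_id=11: ✓ → 2803
call_id=12: ✓ → 782
call_id=13: ✓ → 261
call_id=14: ✗
callback_sum = 2531 + 3352 + 2803 + 782 + 261 = 9729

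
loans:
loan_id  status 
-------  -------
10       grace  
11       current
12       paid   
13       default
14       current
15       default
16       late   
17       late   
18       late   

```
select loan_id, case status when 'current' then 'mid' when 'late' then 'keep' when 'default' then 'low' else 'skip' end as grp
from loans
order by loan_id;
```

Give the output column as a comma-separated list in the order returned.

loan_id=10: ELSE → skip
loan_id=11: status='current' → mid
loan_id=12: ELSE → skip
loan_id=13: status='default' → low
loan_id=14: status='current' → mid
loan_id=15: status='default' → low
loan_id=16: status='late' → keep
loan_id=17: status='late' → keep
loan_id=18: status='late' → keep

skip, mid, skip, low, mid, low, keep, keep, keep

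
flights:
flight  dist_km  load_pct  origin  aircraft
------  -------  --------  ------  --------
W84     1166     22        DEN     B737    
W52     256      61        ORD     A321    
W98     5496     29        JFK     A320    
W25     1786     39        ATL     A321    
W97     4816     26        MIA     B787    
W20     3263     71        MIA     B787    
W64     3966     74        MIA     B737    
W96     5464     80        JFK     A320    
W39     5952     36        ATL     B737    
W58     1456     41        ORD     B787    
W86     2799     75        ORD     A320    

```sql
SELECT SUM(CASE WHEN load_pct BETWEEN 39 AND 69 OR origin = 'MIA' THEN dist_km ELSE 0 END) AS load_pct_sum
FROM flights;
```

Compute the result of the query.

flight=W84: ✗
flight=W52: ✓ → 256
flight=W98: ✗
flight=W25: ✓ → 1786
flight=W97: ✓ → 4816
flight=W20: ✓ → 3263
flight=W64: ✓ → 3966
flight=W96: ✗
flight=W39: ✗
flight=W58: ✓ → 1456
flight=W86: ✗
load_pct_sum = 256 + 1786 + 4816 + 3263 + 3966 + 1456 = 15543

15543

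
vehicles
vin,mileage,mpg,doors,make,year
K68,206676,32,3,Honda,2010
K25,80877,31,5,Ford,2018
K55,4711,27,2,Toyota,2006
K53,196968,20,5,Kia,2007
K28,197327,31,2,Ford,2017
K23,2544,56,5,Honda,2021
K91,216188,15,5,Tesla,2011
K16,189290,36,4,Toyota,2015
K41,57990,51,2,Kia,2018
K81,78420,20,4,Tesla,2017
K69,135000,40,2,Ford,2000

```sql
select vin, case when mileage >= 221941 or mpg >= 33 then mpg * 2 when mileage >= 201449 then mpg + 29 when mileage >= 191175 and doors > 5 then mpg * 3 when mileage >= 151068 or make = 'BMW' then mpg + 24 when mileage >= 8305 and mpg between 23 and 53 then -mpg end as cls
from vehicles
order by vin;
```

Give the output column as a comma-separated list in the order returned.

72, 112, -31, 55, 102, 44, NULL, 61, 80, NULL, 44

vin=K16: mileage >= 221941 or mpg >= 33 → 72
vin=K23: mileage >= 221941 or mpg >= 33 → 112
vin=K25: mileage >= 8305 and mpg between 23 and 53 → -31
vin=K28: mileage >= 151068 or make = 'BMW' → 55
vin=K41: mileage >= 221941 or mpg >= 33 → 102
vin=K53: mileage >= 151068 or make = 'BMW' → 44
vin=K55: (no match → NULL) → NULL
vin=K68: mileage >= 201449 → 61
vin=K69: mileage >= 221941 or mpg >= 33 → 80
vin=K81: (no match → NULL) → NULL
vin=K91: mileage >= 201449 → 44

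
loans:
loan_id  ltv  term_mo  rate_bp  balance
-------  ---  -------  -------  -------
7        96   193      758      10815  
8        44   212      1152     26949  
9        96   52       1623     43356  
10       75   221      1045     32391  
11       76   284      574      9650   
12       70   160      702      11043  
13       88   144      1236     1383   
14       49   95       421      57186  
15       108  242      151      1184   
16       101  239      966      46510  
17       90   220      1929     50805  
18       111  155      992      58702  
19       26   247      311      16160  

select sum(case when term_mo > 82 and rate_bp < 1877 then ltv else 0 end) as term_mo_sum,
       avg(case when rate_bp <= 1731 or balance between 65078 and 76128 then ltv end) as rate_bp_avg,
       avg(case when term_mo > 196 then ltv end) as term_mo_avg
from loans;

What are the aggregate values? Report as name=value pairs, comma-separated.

term_mo_sum=844, rate_bp_avg=78.3333333333, term_mo_avg=74.2857142857

[term_mo_sum: term_mo > 82 and rate_bp < 1877]
loan_id=7: ✓ → 96
loan_id=8: ✓ → 44
loan_id=9: ✗
loan_id=10: ✓ → 75
loan_id=11: ✓ → 76
loan_id=12: ✓ → 70
loan_id=13: ✓ → 88
loan_id=14: ✓ → 49
loan_id=15: ✓ → 108
loan_id=16: ✓ → 101
loan_id=17: ✗
loan_id=18: ✓ → 111
loan_id=19: ✓ → 26
term_mo_sum = 96 + 44 + 75 + 76 + 70 + 88 + 49 + 108 + 101 + 111 + 26 = 844
—
[rate_bp_avg: rate_bp <= 1731 or balance between 65078 and 76128]
loan_id=7: ✓ → 96
loan_id=8: ✓ → 44
loan_id=9: ✓ → 96
loan_id=10: ✓ → 75
loan_id=11: ✓ → 76
loan_id=12: ✓ → 70
loan_id=13: ✓ → 88
loan_id=14: ✓ → 49
loan_id=15: ✓ → 108
loan_id=16: ✓ → 101
loan_id=17: ✗
loan_id=18: ✓ → 111
loan_id=19: ✓ → 26
rate_bp_avg = (96 + 44 + 96 + 75 + 76 + 70 + 88 + 49 + 108 + 101 + 111 + 26) / 12 = 78.3333333333
—
[term_mo_avg: term_mo > 196]
loan_id=7: ✗
loan_id=8: ✓ → 44
loan_id=9: ✗
loan_id=10: ✓ → 75
loan_id=11: ✓ → 76
loan_id=12: ✗
loan_id=13: ✗
loan_id=14: ✗
loan_id=15: ✓ → 108
loan_id=16: ✓ → 101
loan_id=17: ✓ → 90
loan_id=18: ✗
loan_id=19: ✓ → 26
term_mo_avg = (44 + 75 + 76 + 108 + 101 + 90 + 26) / 7 = 74.2857142857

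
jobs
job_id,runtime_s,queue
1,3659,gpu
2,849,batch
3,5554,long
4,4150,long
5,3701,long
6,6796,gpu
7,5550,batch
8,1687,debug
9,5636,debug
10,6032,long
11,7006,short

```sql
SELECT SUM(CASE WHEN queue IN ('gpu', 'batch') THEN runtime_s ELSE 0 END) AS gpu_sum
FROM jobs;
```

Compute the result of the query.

job_id=1: ✓ → 3659
job_id=2: ✓ → 849
job_id=3: ✗
job_id=4: ✗
job_id=5: ✗
job_id=6: ✓ → 6796
job_id=7: ✓ → 5550
job_id=8: ✗
job_id=9: ✗
job_id=10: ✗
job_id=11: ✗
gpu_sum = 3659 + 849 + 6796 + 5550 = 16854

16854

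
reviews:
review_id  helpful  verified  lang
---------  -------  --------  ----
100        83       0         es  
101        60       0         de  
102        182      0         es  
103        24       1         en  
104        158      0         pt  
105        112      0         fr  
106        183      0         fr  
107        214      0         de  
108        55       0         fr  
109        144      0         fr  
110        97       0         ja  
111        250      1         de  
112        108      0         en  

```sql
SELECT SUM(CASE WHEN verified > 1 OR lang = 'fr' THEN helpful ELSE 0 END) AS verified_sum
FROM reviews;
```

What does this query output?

review_id=100: ✗
review_id=101: ✗
review_id=102: ✗
review_id=103: ✗
review_id=104: ✗
review_id=105: ✓ → 112
review_id=106: ✓ → 183
review_id=107: ✗
review_id=108: ✓ → 55
review_id=109: ✓ → 144
review_id=110: ✗
review_id=111: ✗
review_id=112: ✗
verified_sum = 112 + 183 + 55 + 144 = 494

494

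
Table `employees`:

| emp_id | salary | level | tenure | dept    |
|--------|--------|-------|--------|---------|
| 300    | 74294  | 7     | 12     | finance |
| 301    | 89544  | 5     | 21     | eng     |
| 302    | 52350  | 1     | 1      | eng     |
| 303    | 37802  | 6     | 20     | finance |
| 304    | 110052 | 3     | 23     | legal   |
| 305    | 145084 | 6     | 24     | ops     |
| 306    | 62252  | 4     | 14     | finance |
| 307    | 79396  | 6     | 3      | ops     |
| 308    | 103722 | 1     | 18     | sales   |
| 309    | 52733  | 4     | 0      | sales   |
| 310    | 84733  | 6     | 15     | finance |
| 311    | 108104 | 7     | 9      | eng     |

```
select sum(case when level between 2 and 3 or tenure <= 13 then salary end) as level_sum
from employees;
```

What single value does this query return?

476929

emp_id=300: ✓ → 74294
emp_id=301: ✗
emp_id=302: ✓ → 52350
emp_id=303: ✗
emp_id=304: ✓ → 110052
emp_id=305: ✗
emp_id=306: ✗
emp_id=307: ✓ → 79396
emp_id=308: ✗
emp_id=309: ✓ → 52733
emp_id=310: ✗
emp_id=311: ✓ → 108104
level_sum = 74294 + 52350 + 110052 + 79396 + 52733 + 108104 = 476929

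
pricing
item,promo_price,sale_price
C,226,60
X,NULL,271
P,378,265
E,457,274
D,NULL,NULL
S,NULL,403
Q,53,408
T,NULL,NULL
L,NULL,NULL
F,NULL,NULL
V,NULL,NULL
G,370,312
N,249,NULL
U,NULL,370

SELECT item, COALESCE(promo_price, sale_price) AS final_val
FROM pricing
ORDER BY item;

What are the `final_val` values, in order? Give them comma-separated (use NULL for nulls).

226, NULL, 457, NULL, 370, NULL, 249, 378, 53, 403, NULL, 370, NULL, 271

item=C: promo_price=226 → 226
item=D: promo_price=NULL, sale_price=NULL (all NULL) → NULL
item=E: promo_price=457 → 457
item=F: promo_price=NULL, sale_price=NULL (all NULL) → NULL
item=G: promo_price=370 → 370
item=L: promo_price=NULL, sale_price=NULL (all NULL) → NULL
item=N: promo_price=249 → 249
item=P: promo_price=378 → 378
item=Q: promo_price=53 → 53
item=S: promo_price=NULL, sale_price=403 → 403
item=T: promo_price=NULL, sale_price=NULL (all NULL) → NULL
item=U: promo_price=NULL, sale_price=370 → 370
item=V: promo_price=NULL, sale_price=NULL (all NULL) → NULL
item=X: promo_price=NULL, sale_price=271 → 271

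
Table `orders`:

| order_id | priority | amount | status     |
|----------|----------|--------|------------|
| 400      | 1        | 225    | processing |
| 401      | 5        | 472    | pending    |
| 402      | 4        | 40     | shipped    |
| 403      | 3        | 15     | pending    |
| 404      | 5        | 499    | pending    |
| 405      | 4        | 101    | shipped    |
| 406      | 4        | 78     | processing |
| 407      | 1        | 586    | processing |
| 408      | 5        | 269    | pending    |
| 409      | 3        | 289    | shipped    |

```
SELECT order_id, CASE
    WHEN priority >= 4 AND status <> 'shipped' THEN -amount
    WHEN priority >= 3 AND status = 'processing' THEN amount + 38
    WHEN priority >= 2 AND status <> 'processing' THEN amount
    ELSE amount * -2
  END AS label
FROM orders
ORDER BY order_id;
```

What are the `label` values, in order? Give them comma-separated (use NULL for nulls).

-450, -472, 40, 15, -499, 101, -78, -1172, -269, 289

order_id=400: ELSE → -450
order_id=401: priority >= 4 AND status <> 'shipped' → -472
order_id=402: priority >= 2 AND status <> 'processing' → 40
order_id=403: priority >= 2 AND status <> 'processing' → 15
order_id=404: priority >= 4 AND status <> 'shipped' → -499
order_id=405: priority >= 2 AND status <> 'processing' → 101
order_id=406: priority >= 4 AND status <> 'shipped' → -78
order_id=407: ELSE → -1172
order_id=408: priority >= 4 AND status <> 'shipped' → -269
order_id=409: priority >= 2 AND status <> 'processing' → 289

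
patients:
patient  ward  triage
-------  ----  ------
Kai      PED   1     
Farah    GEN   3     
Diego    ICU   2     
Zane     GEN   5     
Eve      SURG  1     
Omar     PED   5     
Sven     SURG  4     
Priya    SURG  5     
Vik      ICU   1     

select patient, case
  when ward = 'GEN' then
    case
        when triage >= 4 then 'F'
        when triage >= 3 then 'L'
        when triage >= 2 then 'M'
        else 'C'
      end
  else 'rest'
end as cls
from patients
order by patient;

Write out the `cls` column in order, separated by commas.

rest, rest, L, rest, rest, rest, rest, rest, F

patient=Diego: ward='ICU' → outer ELSE → rest
patient=Eve: ward='SURG' → outer ELSE → rest
patient=Farah: ward='GEN' → inner[triage >= 3] → L
patient=Kai: ward='PED' → outer ELSE → rest
patient=Omar: ward='PED' → outer ELSE → rest
patient=Priya: ward='SURG' → outer ELSE → rest
patient=Sven: ward='SURG' → outer ELSE → rest
patient=Vik: ward='ICU' → outer ELSE → rest
patient=Zane: ward='GEN' → inner[triage >= 4] → F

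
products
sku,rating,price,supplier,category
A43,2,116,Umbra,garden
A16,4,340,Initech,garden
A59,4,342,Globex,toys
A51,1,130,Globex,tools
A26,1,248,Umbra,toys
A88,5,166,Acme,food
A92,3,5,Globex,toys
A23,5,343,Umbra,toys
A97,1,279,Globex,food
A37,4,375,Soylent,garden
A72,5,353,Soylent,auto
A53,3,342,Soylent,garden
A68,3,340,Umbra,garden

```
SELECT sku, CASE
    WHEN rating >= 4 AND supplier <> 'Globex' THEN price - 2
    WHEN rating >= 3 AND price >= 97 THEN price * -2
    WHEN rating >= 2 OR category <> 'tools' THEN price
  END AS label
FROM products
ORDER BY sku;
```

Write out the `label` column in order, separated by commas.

338, 341, 248, 373, 116, NULL, -684, -684, -680, 351, 164, 5, 279

sku=A16: rating >= 4 AND supplier <> 'Globex' → 338
sku=A23: rating >= 4 AND supplier <> 'Globex' → 341
sku=A26: rating >= 2 OR category <> 'tools' → 248
sku=A37: rating >= 4 AND supplier <> 'Globex' → 373
sku=A43: rating >= 2 OR category <> 'tools' → 116
sku=A51: (no match → NULL) → NULL
sku=A53: rating >= 3 AND price >= 97 → -684
sku=A59: rating >= 3 AND price >= 97 → -684
sku=A68: rating >= 3 AND price >= 97 → -680
sku=A72: rating >= 4 AND supplier <> 'Globex' → 351
sku=A88: rating >= 4 AND supplier <> 'Globex' → 164
sku=A92: rating >= 2 OR category <> 'tools' → 5
sku=A97: rating >= 2 OR category <> 'tools' → 279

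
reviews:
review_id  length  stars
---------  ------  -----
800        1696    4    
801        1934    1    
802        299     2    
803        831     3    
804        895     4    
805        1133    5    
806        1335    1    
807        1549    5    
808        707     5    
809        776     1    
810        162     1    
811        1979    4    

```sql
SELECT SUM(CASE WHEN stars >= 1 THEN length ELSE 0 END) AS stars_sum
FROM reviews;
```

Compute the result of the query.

13296

review_id=800: ✓ → 1696
review_id=801: ✓ → 1934
review_id=802: ✓ → 299
review_id=803: ✓ → 831
review_id=804: ✓ → 895
review_id=805: ✓ → 1133
review_id=806: ✓ → 1335
review_id=807: ✓ → 1549
review_id=808: ✓ → 707
review_id=809: ✓ → 776
review_id=810: ✓ → 162
review_id=811: ✓ → 1979
stars_sum = 1696 + 1934 + 299 + 831 + 895 + 1133 + 1335 + 1549 + 707 + 776 + 162 + 1979 = 13296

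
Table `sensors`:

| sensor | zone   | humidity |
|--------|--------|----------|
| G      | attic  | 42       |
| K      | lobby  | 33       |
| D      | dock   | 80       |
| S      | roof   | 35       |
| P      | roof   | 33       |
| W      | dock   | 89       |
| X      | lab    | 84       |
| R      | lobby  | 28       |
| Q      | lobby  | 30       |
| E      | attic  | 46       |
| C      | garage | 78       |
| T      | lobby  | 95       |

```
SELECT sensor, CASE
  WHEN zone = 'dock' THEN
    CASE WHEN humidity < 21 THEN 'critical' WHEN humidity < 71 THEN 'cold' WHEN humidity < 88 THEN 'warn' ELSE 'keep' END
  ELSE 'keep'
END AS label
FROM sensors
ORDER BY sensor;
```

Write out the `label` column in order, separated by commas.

sensor=C: zone='garage' → outer ELSE → keep
sensor=D: zone='dock' → inner[humidity < 88] → warn
sensor=E: zone='attic' → outer ELSE → keep
sensor=G: zone='attic' → outer ELSE → keep
sensor=K: zone='lobby' → outer ELSE → keep
sensor=P: zone='roof' → outer ELSE → keep
sensor=Q: zone='lobby' → outer ELSE → keep
sensor=R: zone='lobby' → outer ELSE → keep
sensor=S: zone='roof' → outer ELSE → keep
sensor=T: zone='lobby' → outer ELSE → keep
sensor=W: zone='dock' → inner[ELSE] → keep
sensor=X: zone='lab' → outer ELSE → keep

keep, warn, keep, keep, keep, keep, keep, keep, keep, keep, keep, keep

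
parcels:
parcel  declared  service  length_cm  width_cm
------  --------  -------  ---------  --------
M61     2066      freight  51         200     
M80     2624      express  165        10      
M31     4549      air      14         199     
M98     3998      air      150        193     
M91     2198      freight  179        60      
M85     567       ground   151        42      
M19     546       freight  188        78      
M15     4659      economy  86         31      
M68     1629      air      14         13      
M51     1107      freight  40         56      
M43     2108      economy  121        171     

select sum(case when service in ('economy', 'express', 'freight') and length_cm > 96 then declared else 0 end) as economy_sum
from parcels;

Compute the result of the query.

7476

parcel=M61: ✗
parcel=M80: ✓ → 2624
parcel=M31: ✗
parcel=M98: ✗
parcel=M91: ✓ → 2198
parcel=M85: ✗
parcel=M19: ✓ → 546
parcel=M15: ✗
parcel=M68: ✗
parcel=M51: ✗
parcel=M43: ✓ → 2108
economy_sum = 2624 + 2198 + 546 + 2108 = 7476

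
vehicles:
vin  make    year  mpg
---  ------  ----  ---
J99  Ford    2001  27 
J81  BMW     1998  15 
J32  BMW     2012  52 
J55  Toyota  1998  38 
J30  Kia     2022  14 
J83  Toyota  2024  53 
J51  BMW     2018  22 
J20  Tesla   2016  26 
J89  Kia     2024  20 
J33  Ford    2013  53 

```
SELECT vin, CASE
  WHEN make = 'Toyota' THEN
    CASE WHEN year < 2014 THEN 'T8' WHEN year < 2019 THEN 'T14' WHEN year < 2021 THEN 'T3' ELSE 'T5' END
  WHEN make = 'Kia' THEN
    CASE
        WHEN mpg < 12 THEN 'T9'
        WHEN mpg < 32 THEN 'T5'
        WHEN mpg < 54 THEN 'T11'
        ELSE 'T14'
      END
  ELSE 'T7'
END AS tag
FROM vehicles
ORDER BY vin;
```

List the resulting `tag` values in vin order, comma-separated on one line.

T7, T5, T7, T7, T7, T8, T7, T5, T5, T7

vin=J20: make='Tesla' → outer ELSE → T7
vin=J30: make='Kia' → inner[mpg < 32] → T5
vin=J32: make='BMW' → outer ELSE → T7
vin=J33: make='Ford' → outer ELSE → T7
vin=J51: make='BMW' → outer ELSE → T7
vin=J55: make='Toyota' → inner[year < 2014] → T8
vin=J81: make='BMW' → outer ELSE → T7
vin=J83: make='Toyota' → inner[ELSE] → T5
vin=J89: make='Kia' → inner[mpg < 32] → T5
vin=J99: make='Ford' → outer ELSE → T7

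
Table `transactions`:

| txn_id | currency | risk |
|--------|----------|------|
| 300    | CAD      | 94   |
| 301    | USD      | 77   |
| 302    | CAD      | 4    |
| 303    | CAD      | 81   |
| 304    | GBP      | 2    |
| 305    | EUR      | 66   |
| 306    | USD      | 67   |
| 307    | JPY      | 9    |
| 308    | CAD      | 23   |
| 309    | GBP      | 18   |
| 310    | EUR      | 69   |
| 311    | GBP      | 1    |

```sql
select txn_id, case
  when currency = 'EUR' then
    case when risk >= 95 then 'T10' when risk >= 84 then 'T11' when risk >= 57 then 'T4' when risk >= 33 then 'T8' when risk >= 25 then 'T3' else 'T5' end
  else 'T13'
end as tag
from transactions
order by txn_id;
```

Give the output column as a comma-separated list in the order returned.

T13, T13, T13, T13, T13, T4, T13, T13, T13, T13, T4, T13

txn_id=300: currency='CAD' → outer ELSE → T13
txn_id=301: currency='USD' → outer ELSE → T13
txn_id=302: currency='CAD' → outer ELSE → T13
txn_id=303: currency='CAD' → outer ELSE → T13
txn_id=304: currency='GBP' → outer ELSE → T13
txn_id=305: currency='EUR' → inner[risk >= 57] → T4
txn_id=306: currency='USD' → outer ELSE → T13
txn_id=307: currency='JPY' → outer ELSE → T13
txn_id=308: currency='CAD' → outer ELSE → T13
txn_id=309: currency='GBP' → outer ELSE → T13
txn_id=310: currency='EUR' → inner[risk >= 57] → T4
txn_id=311: currency='GBP' → outer ELSE → T13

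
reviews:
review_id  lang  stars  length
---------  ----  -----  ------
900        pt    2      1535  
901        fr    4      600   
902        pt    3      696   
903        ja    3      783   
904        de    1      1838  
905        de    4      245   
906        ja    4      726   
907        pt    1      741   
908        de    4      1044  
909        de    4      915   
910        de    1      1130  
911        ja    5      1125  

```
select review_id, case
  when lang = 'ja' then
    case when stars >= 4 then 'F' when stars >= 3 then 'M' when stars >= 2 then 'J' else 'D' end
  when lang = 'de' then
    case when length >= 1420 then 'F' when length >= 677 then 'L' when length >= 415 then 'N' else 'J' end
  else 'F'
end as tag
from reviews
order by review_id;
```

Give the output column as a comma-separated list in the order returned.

F, F, F, M, F, J, F, F, L, L, L, F

review_id=900: lang='pt' → outer ELSE → F
review_id=901: lang='fr' → outer ELSE → F
review_id=902: lang='pt' → outer ELSE → F
review_id=903: lang='ja' → inner[stars >= 3] → M
review_id=904: lang='de' → inner[length >= 1420] → F
review_id=905: lang='de' → inner[ELSE] → J
review_id=906: lang='ja' → inner[stars >= 4] → F
review_id=907: lang='pt' → outer ELSE → F
review_id=908: lang='de' → inner[length >= 677] → L
review_id=909: lang='de' → inner[length >= 677] → L
review_id=910: lang='de' → inner[length >= 677] → L
review_id=911: lang='ja' → inner[stars >= 4] → F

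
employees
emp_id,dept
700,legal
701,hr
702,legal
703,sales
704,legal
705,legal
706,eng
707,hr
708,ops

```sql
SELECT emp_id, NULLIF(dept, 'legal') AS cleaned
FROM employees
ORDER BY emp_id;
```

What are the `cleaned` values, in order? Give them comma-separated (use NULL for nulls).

NULL, hr, NULL, sales, NULL, NULL, eng, hr, ops

emp_id=700: dept=legal vs legal: equal → NULL
emp_id=701: dept=hr vs legal: differ → hr
emp_id=702: dept=legal vs legal: equal → NULL
emp_id=703: dept=sales vs legal: differ → sales
emp_id=704: dept=legal vs legal: equal → NULL
emp_id=705: dept=legal vs legal: equal → NULL
emp_id=706: dept=eng vs legal: differ → eng
emp_id=707: dept=hr vs legal: differ → hr
emp_id=708: dept=ops vs legal: differ → ops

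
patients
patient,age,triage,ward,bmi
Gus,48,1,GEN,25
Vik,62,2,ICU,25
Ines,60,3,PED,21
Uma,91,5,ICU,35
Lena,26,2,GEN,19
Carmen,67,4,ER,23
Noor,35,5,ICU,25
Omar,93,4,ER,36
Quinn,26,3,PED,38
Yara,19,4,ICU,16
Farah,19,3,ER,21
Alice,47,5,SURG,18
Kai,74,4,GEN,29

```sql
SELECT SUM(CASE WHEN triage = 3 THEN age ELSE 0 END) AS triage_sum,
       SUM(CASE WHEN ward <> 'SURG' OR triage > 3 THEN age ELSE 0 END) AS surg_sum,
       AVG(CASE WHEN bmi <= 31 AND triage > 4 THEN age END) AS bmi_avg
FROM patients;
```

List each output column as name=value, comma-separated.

triage_sum=105, surg_sum=667, bmi_avg=41

[triage_sum: triage = 3]
patient=Gus: ✗
patient=Vik: ✗
patient=Ines: ✓ → 60
patient=Uma: ✗
patient=Lena: ✗
patient=Carmen: ✗
patient=Noor: ✗
patient=Omar: ✗
patient=Quinn: ✓ → 26
patient=Yara: ✗
patient=Farah: ✓ → 19
patient=Alice: ✗
patient=Kai: ✗
triage_sum = 60 + 26 + 19 = 105
—
[surg_sum: ward <> 'SURG' OR triage > 3]
patient=Gus: ✓ → 48
patient=Vik: ✓ → 62
patient=Ines: ✓ → 60
patient=Uma: ✓ → 91
patient=Lena: ✓ → 26
patient=Carmen: ✓ → 67
patient=Noor: ✓ → 35
patient=Omar: ✓ → 93
patient=Quinn: ✓ → 26
patient=Yara: ✓ → 19
patient=Farah: ✓ → 19
patient=Alice: ✓ → 47
patient=Kai: ✓ → 74
surg_sum = 48 + 62 + 60 + 91 + 26 + 67 + 35 + 93 + 26 + 19 + 19 + 47 + 74 = 667
—
[bmi_avg: bmi <= 31 AND triage > 4]
patient=Gus: ✗
patient=Vik: ✗
patient=Ines: ✗
patient=Uma: ✗
patient=Lena: ✗
patient=Carmen: ✗
patient=Noor: ✓ → 35
patient=Omar: ✗
patient=Quinn: ✗
patient=Yara: ✗
patient=Farah: ✗
patient=Alice: ✓ → 47
patient=Kai: ✗
bmi_avg = (35 + 47) / 2 = 41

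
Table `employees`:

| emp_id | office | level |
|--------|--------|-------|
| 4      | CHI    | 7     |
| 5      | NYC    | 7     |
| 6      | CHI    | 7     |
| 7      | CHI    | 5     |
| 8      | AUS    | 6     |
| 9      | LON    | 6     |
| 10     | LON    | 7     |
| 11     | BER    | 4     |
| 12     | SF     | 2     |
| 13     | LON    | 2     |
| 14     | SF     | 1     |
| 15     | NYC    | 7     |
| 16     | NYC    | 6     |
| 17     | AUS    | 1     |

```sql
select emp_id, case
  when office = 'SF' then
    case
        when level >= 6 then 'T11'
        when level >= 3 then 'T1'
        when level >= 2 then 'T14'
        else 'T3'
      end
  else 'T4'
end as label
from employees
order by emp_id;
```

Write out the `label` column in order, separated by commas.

T4, T4, T4, T4, T4, T4, T4, T4, T14, T4, T3, T4, T4, T4

emp_id=4: office='CHI' → outer ELSE → T4
emp_id=5: office='NYC' → outer ELSE → T4
emp_id=6: office='CHI' → outer ELSE → T4
emp_id=7: office='CHI' → outer ELSE → T4
emp_id=8: office='AUS' → outer ELSE → T4
emp_id=9: office='LON' → outer ELSE → T4
emp_id=10: office='LON' → outer ELSE → T4
emp_id=11: office='BER' → outer ELSE → T4
emp_id=12: office='SF' → inner[level >= 2] → T14
emp_id=13: office='LON' → outer ELSE → T4
emp_id=14: office='SF' → inner[ELSE] → T3
emp_id=15: office='NYC' → outer ELSE → T4
emp_id=16: office='NYC' → outer ELSE → T4
emp_id=17: office='AUS' → outer ELSE → T4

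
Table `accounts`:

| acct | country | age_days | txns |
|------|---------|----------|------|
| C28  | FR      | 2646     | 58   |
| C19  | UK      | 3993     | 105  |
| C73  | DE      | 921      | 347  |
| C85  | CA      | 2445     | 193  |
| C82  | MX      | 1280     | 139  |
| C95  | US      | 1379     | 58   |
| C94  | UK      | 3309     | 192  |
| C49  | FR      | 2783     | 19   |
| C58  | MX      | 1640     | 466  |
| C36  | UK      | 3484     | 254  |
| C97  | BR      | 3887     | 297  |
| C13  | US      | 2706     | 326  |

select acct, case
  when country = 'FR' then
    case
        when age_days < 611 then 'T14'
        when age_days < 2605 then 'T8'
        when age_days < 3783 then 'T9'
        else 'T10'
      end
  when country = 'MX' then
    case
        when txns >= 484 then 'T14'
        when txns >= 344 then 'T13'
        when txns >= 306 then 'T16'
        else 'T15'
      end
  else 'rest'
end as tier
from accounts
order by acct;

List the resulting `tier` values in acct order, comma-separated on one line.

rest, rest, T9, rest, T9, T13, rest, T15, rest, rest, rest, rest

acct=C13: country='US' → outer ELSE → rest
acct=C19: country='UK' → outer ELSE → rest
acct=C28: country='FR' → inner[age_days < 3783] → T9
acct=C36: country='UK' → outer ELSE → rest
acct=C49: country='FR' → inner[age_days < 3783] → T9
acct=C58: country='MX' → inner[txns >= 344] → T13
acct=C73: country='DE' → outer ELSE → rest
acct=C82: country='MX' → inner[ELSE] → T15
acct=C85: country='CA' → outer ELSE → rest
acct=C94: country='UK' → outer ELSE → rest
acct=C95: country='US' → outer ELSE → rest
acct=C97: country='BR' → outer ELSE → rest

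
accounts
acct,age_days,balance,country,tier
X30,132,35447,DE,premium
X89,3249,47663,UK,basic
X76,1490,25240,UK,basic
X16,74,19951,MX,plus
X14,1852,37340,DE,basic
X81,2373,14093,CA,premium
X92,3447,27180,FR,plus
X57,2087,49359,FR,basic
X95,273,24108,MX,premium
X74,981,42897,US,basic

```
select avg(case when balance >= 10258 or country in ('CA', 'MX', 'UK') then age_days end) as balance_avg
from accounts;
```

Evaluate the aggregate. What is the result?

1595.8

acct=X30: ✓ → 132
acct=X89: ✓ → 3249
acct=X76: ✓ → 1490
acct=X16: ✓ → 74
acct=X14: ✓ → 1852
acct=X81: ✓ → 2373
acct=X92: ✓ → 3447
acct=X57: ✓ → 2087
acct=X95: ✓ → 273
acct=X74: ✓ → 981
balance_avg = (132 + 3249 + 1490 + 74 + 1852 + 2373 + 3447 + 2087 + 273 + 981) / 10 = 1595.8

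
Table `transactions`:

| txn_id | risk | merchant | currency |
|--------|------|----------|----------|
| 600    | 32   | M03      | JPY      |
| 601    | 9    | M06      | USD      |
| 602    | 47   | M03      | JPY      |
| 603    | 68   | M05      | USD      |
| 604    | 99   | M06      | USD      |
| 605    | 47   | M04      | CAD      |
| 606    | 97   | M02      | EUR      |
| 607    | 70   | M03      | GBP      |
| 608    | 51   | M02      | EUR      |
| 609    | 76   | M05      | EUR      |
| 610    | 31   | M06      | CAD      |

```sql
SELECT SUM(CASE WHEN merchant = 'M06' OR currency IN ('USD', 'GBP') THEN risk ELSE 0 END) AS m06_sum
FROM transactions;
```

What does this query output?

txn_id=600: ✗
txn_id=601: ✓ → 9
txn_id=602: ✗
txn_id=603: ✓ → 68
txn_id=604: ✓ → 99
txn_id=605: ✗
txn_id=606: ✗
txn_id=607: ✓ → 70
txn_id=608: ✗
txn_id=609: ✗
txn_id=610: ✓ → 31
m06_sum = 9 + 68 + 99 + 70 + 31 = 277

277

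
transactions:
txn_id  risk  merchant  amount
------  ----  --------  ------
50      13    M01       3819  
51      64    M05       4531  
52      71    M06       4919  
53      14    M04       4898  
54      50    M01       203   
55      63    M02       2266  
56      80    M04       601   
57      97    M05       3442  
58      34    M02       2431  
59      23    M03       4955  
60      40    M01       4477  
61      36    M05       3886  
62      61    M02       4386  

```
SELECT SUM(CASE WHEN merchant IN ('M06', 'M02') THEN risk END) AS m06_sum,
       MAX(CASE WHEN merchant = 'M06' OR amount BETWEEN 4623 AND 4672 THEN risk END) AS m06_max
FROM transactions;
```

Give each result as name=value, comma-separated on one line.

[m06_sum: merchant IN ('M06', 'M02')]
txn_id=50: ✗
txn_id=51: ✗
txn_id=52: ✓ → 71
txn_id=53: ✗
txn_id=54: ✗
txn_id=55: ✓ → 63
txn_id=56: ✗
txn_id=57: ✗
txn_id=58: ✓ → 34
txn_id=59: ✗
txn_id=60: ✗
txn_id=61: ✗
txn_id=62: ✓ → 61
m06_sum = 71 + 63 + 34 + 61 = 229
—
[m06_max: merchant = 'M06' OR amount BETWEEN 4623 AND 4672]
txn_id=50: ✗
txn_id=51: ✗
txn_id=52: ✓ → 71
txn_id=53: ✗
txn_id=54: ✗
txn_id=55: ✗
txn_id=56: ✗
txn_id=57: ✗
txn_id=58: ✗
txn_id=59: ✗
txn_id=60: ✗
txn_id=61: ✗
txn_id=62: ✗
m06_max = MAX(71) = 71

m06_sum=229, m06_max=71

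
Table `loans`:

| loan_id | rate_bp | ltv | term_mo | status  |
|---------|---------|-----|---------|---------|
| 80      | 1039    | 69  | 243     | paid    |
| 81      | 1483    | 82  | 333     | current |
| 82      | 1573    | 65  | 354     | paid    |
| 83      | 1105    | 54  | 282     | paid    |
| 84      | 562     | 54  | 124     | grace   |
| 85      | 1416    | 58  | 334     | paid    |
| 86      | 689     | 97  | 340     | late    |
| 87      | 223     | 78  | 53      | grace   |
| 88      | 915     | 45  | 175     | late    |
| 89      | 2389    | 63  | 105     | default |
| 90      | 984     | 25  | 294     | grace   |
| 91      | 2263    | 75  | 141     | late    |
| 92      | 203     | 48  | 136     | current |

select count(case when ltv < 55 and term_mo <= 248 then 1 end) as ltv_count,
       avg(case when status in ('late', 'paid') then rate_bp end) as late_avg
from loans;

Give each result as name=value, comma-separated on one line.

[ltv_count: ltv < 55 and term_mo <= 248]
loan_id=80: ✗
loan_id=81: ✗
loan_id=82: ✗
loan_id=83: ✗
loan_id=84: ✓ → 1
loan_id=85: ✗
loan_id=86: ✗
loan_id=87: ✗
loan_id=88: ✓ → 1
loan_id=89: ✗
loan_id=90: ✗
loan_id=91: ✗
loan_id=92: ✓ → 1
ltv_count = COUNT(1, 1, 1) = 3
—
[late_avg: status in ('late', 'paid')]
loan_id=80: ✓ → 1039
loan_id=81: ✗
loan_id=82: ✓ → 1573
loan_id=83: ✓ → 1105
loan_id=84: ✗
loan_id=85: ✓ → 1416
loan_id=86: ✓ → 689
loan_id=87: ✗
loan_id=88: ✓ → 915
loan_id=89: ✗
loan_id=90: ✗
loan_id=91: ✓ → 2263
loan_id=92: ✗
late_avg = (1039 + 1573 + 1105 + 1416 + 689 + 915 + 2263) / 7 = 1285.7142857143

ltv_count=3, late_avg=1285.7142857143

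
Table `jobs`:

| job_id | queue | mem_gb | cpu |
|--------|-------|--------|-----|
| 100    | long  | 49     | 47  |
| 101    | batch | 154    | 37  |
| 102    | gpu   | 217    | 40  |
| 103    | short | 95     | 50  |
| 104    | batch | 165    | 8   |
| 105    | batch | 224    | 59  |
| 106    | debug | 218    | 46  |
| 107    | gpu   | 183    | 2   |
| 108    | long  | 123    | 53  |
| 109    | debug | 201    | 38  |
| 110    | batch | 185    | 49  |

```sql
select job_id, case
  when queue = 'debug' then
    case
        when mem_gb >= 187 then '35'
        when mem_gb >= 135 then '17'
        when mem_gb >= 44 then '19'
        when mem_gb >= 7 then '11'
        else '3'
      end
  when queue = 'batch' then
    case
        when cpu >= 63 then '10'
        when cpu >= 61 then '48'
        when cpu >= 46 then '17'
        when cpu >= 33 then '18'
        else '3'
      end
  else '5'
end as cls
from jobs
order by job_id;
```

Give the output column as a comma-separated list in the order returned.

5, 18, 5, 5, 3, 17, 35, 5, 5, 35, 17

job_id=100: queue='long' → outer ELSE → 5
job_id=101: queue='batch' → inner[cpu >= 33] → 18
job_id=102: queue='gpu' → outer ELSE → 5
job_id=103: queue='short' → outer ELSE → 5
job_id=104: queue='batch' → inner[ELSE] → 3
job_id=105: queue='batch' → inner[cpu >= 46] → 17
job_id=106: queue='debug' → inner[mem_gb >= 187] → 35
job_id=107: queue='gpu' → outer ELSE → 5
job_id=108: queue='long' → outer ELSE → 5
job_id=109: queue='debug' → inner[mem_gb >= 187] → 35
job_id=110: queue='batch' → inner[cpu >= 46] → 17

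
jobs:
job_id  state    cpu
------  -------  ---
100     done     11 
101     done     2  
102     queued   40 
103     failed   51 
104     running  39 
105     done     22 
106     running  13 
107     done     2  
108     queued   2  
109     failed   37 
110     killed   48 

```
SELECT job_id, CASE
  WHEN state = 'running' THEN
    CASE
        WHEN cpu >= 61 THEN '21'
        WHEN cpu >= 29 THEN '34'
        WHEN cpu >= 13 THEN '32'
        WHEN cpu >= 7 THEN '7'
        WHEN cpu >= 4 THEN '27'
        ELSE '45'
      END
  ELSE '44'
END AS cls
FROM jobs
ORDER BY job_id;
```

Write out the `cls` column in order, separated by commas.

44, 44, 44, 44, 34, 44, 32, 44, 44, 44, 44

job_id=100: state='done' → outer ELSE → 44
job_id=101: state='done' → outer ELSE → 44
job_id=102: state='queued' → outer ELSE → 44
job_id=103: state='failed' → outer ELSE → 44
job_id=104: state='running' → inner[cpu >= 29] → 34
job_id=105: state='done' → outer ELSE → 44
job_id=106: state='running' → inner[cpu >= 13] → 32
job_id=107: state='done' → outer ELSE → 44
job_id=108: state='queued' → outer ELSE → 44
job_id=109: state='failed' → outer ELSE → 44
job_id=110: state='killed' → outer ELSE → 44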